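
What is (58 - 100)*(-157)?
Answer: 6594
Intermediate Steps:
(58 - 100)*(-157) = -42*(-157) = 6594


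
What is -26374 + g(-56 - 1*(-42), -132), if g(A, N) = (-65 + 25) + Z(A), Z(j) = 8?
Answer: -26406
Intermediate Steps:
g(A, N) = -32 (g(A, N) = (-65 + 25) + 8 = -40 + 8 = -32)
-26374 + g(-56 - 1*(-42), -132) = -26374 - 32 = -26406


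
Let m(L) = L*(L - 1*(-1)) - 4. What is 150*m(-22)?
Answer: 68700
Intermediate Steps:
m(L) = -4 + L*(1 + L) (m(L) = L*(L + 1) - 4 = L*(1 + L) - 4 = -4 + L*(1 + L))
150*m(-22) = 150*(-4 - 22 + (-22)²) = 150*(-4 - 22 + 484) = 150*458 = 68700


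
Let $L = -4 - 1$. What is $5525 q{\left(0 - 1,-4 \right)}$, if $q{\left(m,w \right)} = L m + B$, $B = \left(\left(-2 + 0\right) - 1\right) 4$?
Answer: $-38675$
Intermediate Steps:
$L = -5$ ($L = -4 - 1 = -5$)
$B = -12$ ($B = \left(-2 - 1\right) 4 = \left(-3\right) 4 = -12$)
$q{\left(m,w \right)} = -12 - 5 m$ ($q{\left(m,w \right)} = - 5 m - 12 = -12 - 5 m$)
$5525 q{\left(0 - 1,-4 \right)} = 5525 \left(-12 - 5 \left(0 - 1\right)\right) = 5525 \left(-12 - -5\right) = 5525 \left(-12 + 5\right) = 5525 \left(-7\right) = -38675$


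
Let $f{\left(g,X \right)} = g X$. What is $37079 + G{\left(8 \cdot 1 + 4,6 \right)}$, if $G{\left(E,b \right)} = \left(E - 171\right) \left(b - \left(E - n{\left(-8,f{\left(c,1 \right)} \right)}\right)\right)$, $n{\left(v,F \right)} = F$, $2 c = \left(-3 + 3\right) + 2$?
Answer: $37874$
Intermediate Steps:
$c = 1$ ($c = \frac{\left(-3 + 3\right) + 2}{2} = \frac{0 + 2}{2} = \frac{1}{2} \cdot 2 = 1$)
$f{\left(g,X \right)} = X g$
$G{\left(E,b \right)} = \left(-171 + E\right) \left(1 + b - E\right)$ ($G{\left(E,b \right)} = \left(E - 171\right) \left(b - \left(-1 + E\right)\right) = \left(-171 + E\right) \left(b - \left(-1 + E\right)\right) = \left(-171 + E\right) \left(1 + b - E\right)$)
$37079 + G{\left(8 \cdot 1 + 4,6 \right)} = 37079 - \left(1197 + \left(8 \cdot 1 + 4\right)^{2} - 172 \left(8 \cdot 1 + 4\right) - \left(8 \cdot 1 + 4\right) 6\right) = 37079 - \left(1197 + \left(8 + 4\right)^{2} - 172 \left(8 + 4\right) - \left(8 + 4\right) 6\right) = 37079 - -795 = 37079 + 795 = 37874$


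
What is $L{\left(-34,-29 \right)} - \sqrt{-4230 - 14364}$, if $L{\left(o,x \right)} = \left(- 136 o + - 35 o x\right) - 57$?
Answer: $-29943 - 3 i \sqrt{2066} \approx -29943.0 - 136.36 i$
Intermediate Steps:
$L{\left(o,x \right)} = -57 - 136 o - 35 o x$ ($L{\left(o,x \right)} = \left(- 136 o - 35 o x\right) - 57 = -57 - 136 o - 35 o x$)
$L{\left(-34,-29 \right)} - \sqrt{-4230 - 14364} = \left(-57 - -4624 - \left(-1190\right) \left(-29\right)\right) - \sqrt{-4230 - 14364} = \left(-57 + 4624 - 34510\right) - \sqrt{-18594} = -29943 - 3 i \sqrt{2066}$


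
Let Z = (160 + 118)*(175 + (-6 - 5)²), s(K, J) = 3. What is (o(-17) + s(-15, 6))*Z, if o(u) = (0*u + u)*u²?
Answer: -404034080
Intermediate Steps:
o(u) = u³ (o(u) = (0 + u)*u² = u*u² = u³)
Z = 82288 (Z = 278*(175 + (-11)²) = 278*(175 + 121) = 278*296 = 82288)
(o(-17) + s(-15, 6))*Z = ((-17)³ + 3)*82288 = (-4913 + 3)*82288 = -4910*82288 = -404034080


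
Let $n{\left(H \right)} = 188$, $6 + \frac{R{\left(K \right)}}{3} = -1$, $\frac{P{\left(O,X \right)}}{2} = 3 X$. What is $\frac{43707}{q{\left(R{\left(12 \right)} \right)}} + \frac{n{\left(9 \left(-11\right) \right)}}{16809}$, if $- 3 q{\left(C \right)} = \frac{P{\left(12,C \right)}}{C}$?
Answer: $- \frac{734670587}{33618} \approx -21854.0$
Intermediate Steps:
$P{\left(O,X \right)} = 6 X$ ($P{\left(O,X \right)} = 2 \cdot 3 X = 6 X$)
$R{\left(K \right)} = -21$ ($R{\left(K \right)} = -18 + 3 \left(-1\right) = -18 - 3 = -21$)
$q{\left(C \right)} = -2$ ($q{\left(C \right)} = - \frac{6 C \frac{1}{C}}{3} = \left(- \frac{1}{3}\right) 6 = -2$)
$\frac{43707}{q{\left(R{\left(12 \right)} \right)}} + \frac{n{\left(9 \left(-11\right) \right)}}{16809} = \frac{43707}{-2} + \frac{188}{16809} = 43707 \left(- \frac{1}{2}\right) + 188 \cdot \frac{1}{16809} = - \frac{43707}{2} + \frac{188}{16809} = - \frac{734670587}{33618}$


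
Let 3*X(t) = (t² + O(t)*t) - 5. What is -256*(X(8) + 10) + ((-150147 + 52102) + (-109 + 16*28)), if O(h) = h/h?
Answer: -317950/3 ≈ -1.0598e+5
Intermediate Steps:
O(h) = 1
X(t) = -5/3 + t/3 + t²/3 (X(t) = ((t² + 1*t) - 5)/3 = ((t² + t) - 5)/3 = ((t + t²) - 5)/3 = (-5 + t + t²)/3 = -5/3 + t/3 + t²/3)
-256*(X(8) + 10) + ((-150147 + 52102) + (-109 + 16*28)) = -256*((-5/3 + (⅓)*8 + (⅓)*8²) + 10) + ((-150147 + 52102) + (-109 + 16*28)) = -256*((-5/3 + 8/3 + (⅓)*64) + 10) + (-98045 + (-109 + 448)) = -256*((-5/3 + 8/3 + 64/3) + 10) + (-98045 + 339) = -256*(67/3 + 10) - 97706 = -256*97/3 - 97706 = -24832/3 - 97706 = -317950/3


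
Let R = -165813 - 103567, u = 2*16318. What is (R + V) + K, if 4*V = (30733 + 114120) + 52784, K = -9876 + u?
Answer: -788843/4 ≈ -1.9721e+5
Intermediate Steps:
u = 32636
K = 22760 (K = -9876 + 32636 = 22760)
V = 197637/4 (V = ((30733 + 114120) + 52784)/4 = (144853 + 52784)/4 = (¼)*197637 = 197637/4 ≈ 49409.)
R = -269380
(R + V) + K = (-269380 + 197637/4) + 22760 = -879883/4 + 22760 = -788843/4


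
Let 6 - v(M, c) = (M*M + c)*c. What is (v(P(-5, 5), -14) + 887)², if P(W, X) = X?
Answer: 1096209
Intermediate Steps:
v(M, c) = 6 - c*(c + M²) (v(M, c) = 6 - (M*M + c)*c = 6 - (M² + c)*c = 6 - (c + M²)*c = 6 - c*(c + M²))
(v(P(-5, 5), -14) + 887)² = ((6 - 1*(-14)² - 1*(-14)*5²) + 887)² = ((6 - 1*196 - 1*(-14)*25) + 887)² = ((6 - 196 + 350) + 887)² = (160 + 887)² = 1047² = 1096209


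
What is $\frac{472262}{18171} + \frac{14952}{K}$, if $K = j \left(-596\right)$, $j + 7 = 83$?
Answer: $\frac{2639985845}{102884202} \approx 25.66$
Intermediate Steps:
$j = 76$ ($j = -7 + 83 = 76$)
$K = -45296$ ($K = 76 \left(-596\right) = -45296$)
$\frac{472262}{18171} + \frac{14952}{K} = \frac{472262}{18171} + \frac{14952}{-45296} = 472262 \cdot \frac{1}{18171} + 14952 \left(- \frac{1}{45296}\right) = \frac{472262}{18171} - \frac{1869}{5662} = \frac{2639985845}{102884202}$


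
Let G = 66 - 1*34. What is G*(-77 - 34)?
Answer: -3552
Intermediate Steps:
G = 32 (G = 66 - 34 = 32)
G*(-77 - 34) = 32*(-77 - 34) = 32*(-111) = -3552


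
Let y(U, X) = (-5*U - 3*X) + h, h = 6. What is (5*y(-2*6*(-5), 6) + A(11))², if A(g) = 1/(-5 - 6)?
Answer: 294499921/121 ≈ 2.4339e+6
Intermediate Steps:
A(g) = -1/11 (A(g) = 1/(-11) = -1/11)
y(U, X) = 6 - 5*U - 3*X (y(U, X) = (-5*U - 3*X) + 6 = 6 - 5*U - 3*X)
(5*y(-2*6*(-5), 6) + A(11))² = (5*(6 - 5*(-2*6)*(-5) - 3*6) - 1/11)² = (5*(6 - (-60)*(-5) - 18) - 1/11)² = (5*(6 - 5*60 - 18) - 1/11)² = (5*(6 - 300 - 18) - 1/11)² = (5*(-312) - 1/11)² = (-1560 - 1/11)² = (-17161/11)² = 294499921/121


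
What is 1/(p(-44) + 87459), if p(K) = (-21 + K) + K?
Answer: 1/87350 ≈ 1.1448e-5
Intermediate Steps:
p(K) = -21 + 2*K
1/(p(-44) + 87459) = 1/((-21 + 2*(-44)) + 87459) = 1/((-21 - 88) + 87459) = 1/(-109 + 87459) = 1/87350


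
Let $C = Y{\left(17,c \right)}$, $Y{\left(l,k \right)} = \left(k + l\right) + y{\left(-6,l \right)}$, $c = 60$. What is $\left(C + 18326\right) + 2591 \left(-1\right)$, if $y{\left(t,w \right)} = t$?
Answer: $15806$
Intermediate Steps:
$Y{\left(l,k \right)} = -6 + k + l$ ($Y{\left(l,k \right)} = \left(k + l\right) - 6 = -6 + k + l$)
$C = 71$ ($C = -6 + 60 + 17 = 71$)
$\left(C + 18326\right) + 2591 \left(-1\right) = \left(71 + 18326\right) + 2591 \left(-1\right) = 18397 - 2591 = 15806$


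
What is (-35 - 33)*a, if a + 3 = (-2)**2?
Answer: -68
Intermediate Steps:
a = 1 (a = -3 + (-2)**2 = -3 + 4 = 1)
(-35 - 33)*a = (-35 - 33)*1 = -68*1 = -68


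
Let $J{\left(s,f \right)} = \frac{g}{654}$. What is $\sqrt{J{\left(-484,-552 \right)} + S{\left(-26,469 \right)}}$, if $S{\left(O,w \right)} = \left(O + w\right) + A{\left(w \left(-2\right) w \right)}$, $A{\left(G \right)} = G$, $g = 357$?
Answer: $\frac{i \sqrt{20885774054}}{218} \approx 662.93 i$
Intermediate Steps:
$J{\left(s,f \right)} = \frac{119}{218}$ ($J{\left(s,f \right)} = \frac{357}{654} = 357 \cdot \frac{1}{654} = \frac{119}{218}$)
$S{\left(O,w \right)} = O + w - 2 w^{2}$ ($S{\left(O,w \right)} = \left(O + w\right) + w \left(-2\right) w = \left(O + w\right) + - 2 w w = \left(O + w\right) - 2 w^{2} = O + w - 2 w^{2}$)
$\sqrt{J{\left(-484,-552 \right)} + S{\left(-26,469 \right)}} = \sqrt{\frac{119}{218} - \left(-443 + 439922\right)} = \sqrt{\frac{119}{218} - 439479} = \sqrt{- \frac{95806303}{218}} = \frac{i \sqrt{20885774054}}{218}$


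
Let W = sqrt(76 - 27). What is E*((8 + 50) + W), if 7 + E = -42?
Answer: -3185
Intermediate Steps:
E = -49 (E = -7 - 42 = -49)
W = 7 (W = sqrt(49) = 7)
E*((8 + 50) + W) = -49*((8 + 50) + 7) = -49*(58 + 7) = -49*65 = -3185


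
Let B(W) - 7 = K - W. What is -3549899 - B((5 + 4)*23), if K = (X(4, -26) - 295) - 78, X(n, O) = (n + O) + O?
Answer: -3549278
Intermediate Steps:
X(n, O) = n + 2*O (X(n, O) = (O + n) + O = n + 2*O)
K = -421 (K = ((4 + 2*(-26)) - 295) - 78 = ((4 - 52) - 295) - 78 = (-48 - 295) - 78 = -343 - 78 = -421)
B(W) = -414 - W (B(W) = 7 + (-421 - W) = -414 - W)
-3549899 - B((5 + 4)*23) = -3549899 - (-414 - (5 + 4)*23) = -3549899 - (-414 - 9*23) = -3549899 - (-414 - 1*207) = -3549899 - (-414 - 207) = -3549899 - 1*(-621) = -3549899 + 621 = -3549278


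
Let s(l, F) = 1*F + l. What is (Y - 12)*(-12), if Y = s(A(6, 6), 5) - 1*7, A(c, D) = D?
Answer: 96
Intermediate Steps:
s(l, F) = F + l
Y = 4 (Y = (5 + 6) - 1*7 = 11 - 7 = 4)
(Y - 12)*(-12) = (4 - 12)*(-12) = -8*(-12) = 96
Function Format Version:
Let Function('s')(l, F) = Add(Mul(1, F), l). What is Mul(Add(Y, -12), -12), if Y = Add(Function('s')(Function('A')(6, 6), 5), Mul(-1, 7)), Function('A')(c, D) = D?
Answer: 96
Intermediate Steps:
Function('s')(l, F) = Add(F, l)
Y = 4 (Y = Add(Add(5, 6), Mul(-1, 7)) = Add(11, -7) = 4)
Mul(Add(Y, -12), -12) = Mul(Add(4, -12), -12) = Mul(-8, -12) = 96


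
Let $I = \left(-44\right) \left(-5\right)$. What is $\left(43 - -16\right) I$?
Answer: $12980$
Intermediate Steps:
$I = 220$
$\left(43 - -16\right) I = \left(43 - -16\right) 220 = \left(43 + 16\right) 220 = 59 \cdot 220 = 12980$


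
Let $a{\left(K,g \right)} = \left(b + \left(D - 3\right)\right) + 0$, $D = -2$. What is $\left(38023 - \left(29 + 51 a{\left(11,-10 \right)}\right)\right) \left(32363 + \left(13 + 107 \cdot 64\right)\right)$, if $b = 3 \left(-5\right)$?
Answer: $1530285136$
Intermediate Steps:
$b = -15$
$a{\left(K,g \right)} = -20$ ($a{\left(K,g \right)} = \left(-15 - 5\right) + 0 = -20 + 0 = -20$)
$\left(38023 - \left(29 + 51 a{\left(11,-10 \right)}\right)\right) \left(32363 + \left(13 + 107 \cdot 64\right)\right) = \left(38023 - -991\right) \left(32363 + \left(13 + 107 \cdot 64\right)\right) = \left(38023 + \left(1020 - 29\right)\right) \left(32363 + \left(13 + 6848\right)\right) = \left(38023 + 991\right) \left(32363 + 6861\right) = 39014 \cdot 39224 = 1530285136$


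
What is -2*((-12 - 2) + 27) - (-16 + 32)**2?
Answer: -282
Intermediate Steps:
-2*((-12 - 2) + 27) - (-16 + 32)**2 = -2*(-14 + 27) - 1*16**2 = -2*13 - 1*256 = -26 - 256 = -282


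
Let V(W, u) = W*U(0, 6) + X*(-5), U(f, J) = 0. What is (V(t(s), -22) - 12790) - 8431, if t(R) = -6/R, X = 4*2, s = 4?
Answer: -21261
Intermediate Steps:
X = 8
V(W, u) = -40 (V(W, u) = W*0 + 8*(-5) = 0 - 40 = -40)
(V(t(s), -22) - 12790) - 8431 = (-40 - 12790) - 8431 = -12830 - 8431 = -21261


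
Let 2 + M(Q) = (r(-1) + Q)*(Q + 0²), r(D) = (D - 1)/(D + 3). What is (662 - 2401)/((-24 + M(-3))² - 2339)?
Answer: 1739/2143 ≈ 0.81148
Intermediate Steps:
r(D) = (-1 + D)/(3 + D)
M(Q) = -2 + Q*(-1 + Q) (M(Q) = -2 + ((-1 - 1)/(3 - 1) + Q)*(Q + 0²) = -2 + (-2/2 + Q)*(Q + 0) = -2 + ((½)*(-2) + Q)*Q = -2 + (-1 + Q)*Q = -2 + Q*(-1 + Q))
(662 - 2401)/((-24 + M(-3))² - 2339) = (662 - 2401)/((-24 + (-2 + (-3)² - 1*(-3)))² - 2339) = -1739/((-24 + (-2 + 9 + 3))² - 2339) = -1739/((-24 + 10)² - 2339) = -1739/((-14)² - 2339) = -1739/(196 - 2339) = -1739/(-2143) = -1739*(-1/2143) = 1739/2143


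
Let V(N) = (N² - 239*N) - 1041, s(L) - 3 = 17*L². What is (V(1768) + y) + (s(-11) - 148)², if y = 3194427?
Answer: 9552402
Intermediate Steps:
s(L) = 3 + 17*L²
V(N) = -1041 + N² - 239*N
(V(1768) + y) + (s(-11) - 148)² = ((-1041 + 1768² - 239*1768) + 3194427) + ((3 + 17*(-11)²) - 148)² = ((-1041 + 3125824 - 422552) + 3194427) + ((3 + 17*121) - 148)² = (2702231 + 3194427) + ((3 + 2057) - 148)² = 5896658 + (2060 - 148)² = 5896658 + 1912² = 5896658 + 3655744 = 9552402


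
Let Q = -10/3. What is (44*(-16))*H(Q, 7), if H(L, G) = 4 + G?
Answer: -7744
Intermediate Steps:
Q = -10/3 (Q = -10*⅓ = -10/3 ≈ -3.3333)
(44*(-16))*H(Q, 7) = (44*(-16))*(4 + 7) = -704*11 = -7744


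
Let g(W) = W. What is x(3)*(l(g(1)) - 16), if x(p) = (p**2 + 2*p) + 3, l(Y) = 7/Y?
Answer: -162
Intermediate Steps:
x(p) = 3 + p**2 + 2*p
x(3)*(l(g(1)) - 16) = (3 + 3**2 + 2*3)*(7/1 - 16) = (3 + 9 + 6)*(7*1 - 16) = 18*(7 - 16) = 18*(-9) = -162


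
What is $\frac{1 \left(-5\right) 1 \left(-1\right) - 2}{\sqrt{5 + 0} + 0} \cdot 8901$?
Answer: $\frac{26703 \sqrt{5}}{5} \approx 11942.0$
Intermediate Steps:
$\frac{1 \left(-5\right) 1 \left(-1\right) - 2}{\sqrt{5 + 0} + 0} \cdot 8901 = \frac{1 \left(\left(-5\right) \left(-1\right)\right) - 2}{\sqrt{5} + 0} \cdot 8901 = \frac{1 \cdot 5 - 2}{\sqrt{5}} \cdot 8901 = \left(5 - 2\right) \frac{\sqrt{5}}{5} \cdot 8901 = 3 \frac{\sqrt{5}}{5} \cdot 8901 = \frac{3 \sqrt{5}}{5} \cdot 8901 = \frac{26703 \sqrt{5}}{5}$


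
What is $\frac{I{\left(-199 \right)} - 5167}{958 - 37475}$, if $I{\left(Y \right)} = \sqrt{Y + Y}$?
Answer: $\frac{5167}{36517} - \frac{i \sqrt{398}}{36517} \approx 0.1415 - 0.00054632 i$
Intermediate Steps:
$I{\left(Y \right)} = \sqrt{2} \sqrt{Y}$ ($I{\left(Y \right)} = \sqrt{2 Y} = \sqrt{2} \sqrt{Y}$)
$\frac{I{\left(-199 \right)} - 5167}{958 - 37475} = \frac{\sqrt{2} \sqrt{-199} - 5167}{958 - 37475} = \frac{\sqrt{2} i \sqrt{199} - 5167}{-36517} = \left(i \sqrt{398} - 5167\right) \left(- \frac{1}{36517}\right) = \left(-5167 + i \sqrt{398}\right) \left(- \frac{1}{36517}\right) = \frac{5167}{36517} - \frac{i \sqrt{398}}{36517}$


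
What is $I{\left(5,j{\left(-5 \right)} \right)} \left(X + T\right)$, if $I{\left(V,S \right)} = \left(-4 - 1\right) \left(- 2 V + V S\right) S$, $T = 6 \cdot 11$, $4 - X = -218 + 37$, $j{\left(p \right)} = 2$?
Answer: $0$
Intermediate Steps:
$X = 185$ ($X = 4 - \left(-218 + 37\right) = 4 - -181 = 4 + 181 = 185$)
$T = 66$
$I{\left(V,S \right)} = S \left(10 V - 5 S V\right)$ ($I{\left(V,S \right)} = - 5 \left(- 2 V + S V\right) S = \left(10 V - 5 S V\right) S = S \left(10 V - 5 S V\right)$)
$I{\left(5,j{\left(-5 \right)} \right)} \left(X + T\right) = 5 \cdot 2 \cdot 5 \left(2 - 2\right) \left(185 + 66\right) = 5 \cdot 2 \cdot 5 \left(2 - 2\right) 251 = 5 \cdot 2 \cdot 5 \cdot 0 \cdot 251 = 0 \cdot 251 = 0$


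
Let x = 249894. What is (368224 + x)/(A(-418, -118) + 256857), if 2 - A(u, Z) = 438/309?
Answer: 63666154/26456331 ≈ 2.4065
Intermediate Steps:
A(u, Z) = 60/103 (A(u, Z) = 2 - 438/309 = 2 - 1*146/103 = 2 - 146/103 = 60/103)
(368224 + x)/(A(-418, -118) + 256857) = (368224 + 249894)/(60/103 + 256857) = 618118/(26456331/103) = 618118*(103/26456331) = 63666154/26456331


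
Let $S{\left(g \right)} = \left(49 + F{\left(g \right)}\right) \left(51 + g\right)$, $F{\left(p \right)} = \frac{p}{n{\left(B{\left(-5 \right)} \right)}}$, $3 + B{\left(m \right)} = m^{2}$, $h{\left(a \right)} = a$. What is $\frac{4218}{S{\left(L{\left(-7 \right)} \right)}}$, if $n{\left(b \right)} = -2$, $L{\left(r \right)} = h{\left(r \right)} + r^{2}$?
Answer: $\frac{703}{434} \approx 1.6198$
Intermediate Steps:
$L{\left(r \right)} = r + r^{2}$
$B{\left(m \right)} = -3 + m^{2}$
$F{\left(p \right)} = - \frac{p}{2}$ ($F{\left(p \right)} = \frac{p}{-2} = p \left(- \frac{1}{2}\right) = - \frac{p}{2}$)
$S{\left(g \right)} = \left(49 - \frac{g}{2}\right) \left(51 + g\right)$
$\frac{4218}{S{\left(L{\left(-7 \right)} \right)}} = \frac{4218}{2499 - \frac{\left(- 7 \left(1 - 7\right)\right)^{2}}{2} + \frac{47 \left(- 7 \left(1 - 7\right)\right)}{2}} = \frac{4218}{2499 - \frac{\left(\left(-7\right) \left(-6\right)\right)^{2}}{2} + \frac{47 \left(\left(-7\right) \left(-6\right)\right)}{2}} = \frac{4218}{2499 - \frac{42^{2}}{2} + \frac{47}{2} \cdot 42} = \frac{4218}{2499 - 882 + 987} = \frac{4218}{2604} = 4218 \cdot \frac{1}{2604} = \frac{703}{434}$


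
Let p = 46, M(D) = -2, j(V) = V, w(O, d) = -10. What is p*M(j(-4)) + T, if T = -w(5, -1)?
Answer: -82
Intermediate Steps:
T = 10 (T = -1*(-10) = 10)
p*M(j(-4)) + T = 46*(-2) + 10 = -92 + 10 = -82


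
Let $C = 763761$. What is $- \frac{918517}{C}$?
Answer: $- \frac{918517}{763761} \approx -1.2026$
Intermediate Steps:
$- \frac{918517}{C} = - \frac{918517}{763761}$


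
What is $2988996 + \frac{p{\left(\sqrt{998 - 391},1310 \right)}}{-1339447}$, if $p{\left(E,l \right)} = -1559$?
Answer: $\frac{4003601726771}{1339447} \approx 2.989 \cdot 10^{6}$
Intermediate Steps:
$2988996 + \frac{p{\left(\sqrt{998 - 391},1310 \right)}}{-1339447} = 2988996 - \frac{1559}{-1339447} = 2988996 - - \frac{1559}{1339447} = 2988996 + \frac{1559}{1339447} = \frac{4003601726771}{1339447}$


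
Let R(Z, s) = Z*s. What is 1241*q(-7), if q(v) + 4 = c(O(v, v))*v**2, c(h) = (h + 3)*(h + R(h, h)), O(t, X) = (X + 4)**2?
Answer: 65668756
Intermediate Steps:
O(t, X) = (4 + X)**2
c(h) = (3 + h)*(h + h**2) (c(h) = (h + 3)*(h + h*h) = (3 + h)*(h + h**2))
q(v) = -4 + v**2*(4 + v)**2*(3 + (4 + v)**4 + 4*(4 + v)**2) (q(v) = -4 + ((4 + v)**2*(3 + ((4 + v)**2)**2 + 4*(4 + v)**2))*v**2 = -4 + ((4 + v)**2*(3 + (4 + v)**4 + 4*(4 + v)**2))*v**2 = -4 + v**2*(4 + v)**2*(3 + (4 + v)**4 + 4*(4 + v)**2))
1241*q(-7) = 1241*(-4 + (-7)**2*(4 - 7)**2*(3 + (4 - 7)**4 + 4*(4 - 7)**2)) = 1241*(-4 + 49*(-3)**2*(3 + (-3)**4 + 4*(-3)**2)) = 1241*(-4 + 49*9*(3 + 81 + 4*9)) = 1241*(-4 + 49*9*(3 + 81 + 36)) = 1241*(-4 + 49*9*120) = 1241*(-4 + 52920) = 1241*52916 = 65668756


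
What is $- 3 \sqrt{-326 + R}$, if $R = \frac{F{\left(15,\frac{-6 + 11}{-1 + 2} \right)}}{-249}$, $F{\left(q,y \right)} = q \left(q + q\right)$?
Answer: $- \frac{6 i \sqrt{564566}}{83} \approx - 54.316 i$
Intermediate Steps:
$F{\left(q,y \right)} = 2 q^{2}$ ($F{\left(q,y \right)} = q 2 q = 2 q^{2}$)
$R = - \frac{150}{83}$ ($R = \frac{2 \cdot 15^{2}}{-249} = 2 \cdot 225 \left(- \frac{1}{249}\right) = 450 \left(- \frac{1}{249}\right) = - \frac{150}{83} \approx -1.8072$)
$- 3 \sqrt{-326 + R} = - 3 \sqrt{-326 - \frac{150}{83}} = - 3 \sqrt{- \frac{27208}{83}} = - 3 \frac{2 i \sqrt{564566}}{83} = - \frac{6 i \sqrt{564566}}{83}$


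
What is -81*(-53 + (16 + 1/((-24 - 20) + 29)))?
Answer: 15012/5 ≈ 3002.4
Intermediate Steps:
-81*(-53 + (16 + 1/((-24 - 20) + 29))) = -81*(-53 + (16 + 1/(-44 + 29))) = -81*(-53 + (16 + 1/(-15))) = -81*(-53 + (16 - 1/15)) = -81*(-53 + 239/15) = -81*(-556/15) = 15012/5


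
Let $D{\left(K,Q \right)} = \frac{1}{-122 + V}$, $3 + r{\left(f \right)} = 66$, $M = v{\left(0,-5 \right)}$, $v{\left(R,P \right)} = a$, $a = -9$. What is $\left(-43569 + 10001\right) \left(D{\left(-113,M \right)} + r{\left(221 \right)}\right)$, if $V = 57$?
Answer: $- \frac{137427392}{65} \approx -2.1143 \cdot 10^{6}$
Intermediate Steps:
$v{\left(R,P \right)} = -9$
$M = -9$
$r{\left(f \right)} = 63$ ($r{\left(f \right)} = -3 + 66 = 63$)
$D{\left(K,Q \right)} = - \frac{1}{65}$ ($D{\left(K,Q \right)} = \frac{1}{-122 + 57} = \frac{1}{-65} = - \frac{1}{65}$)
$\left(-43569 + 10001\right) \left(D{\left(-113,M \right)} + r{\left(221 \right)}\right) = \left(-43569 + 10001\right) \left(- \frac{1}{65} + 63\right) = \left(-33568\right) \frac{4094}{65} = - \frac{137427392}{65}$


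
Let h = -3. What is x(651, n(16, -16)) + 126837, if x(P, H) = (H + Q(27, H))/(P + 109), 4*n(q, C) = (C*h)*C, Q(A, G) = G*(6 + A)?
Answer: 12048699/95 ≈ 1.2683e+5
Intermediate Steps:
n(q, C) = -3*C²/4 (n(q, C) = ((C*(-3))*C)/4 = ((-3*C)*C)/4 = (-3*C²)/4 = -3*C²/4)
x(P, H) = 34*H/(109 + P) (x(P, H) = (H + H*(6 + 27))/(P + 109) = (H + H*33)/(109 + P) = (H + 33*H)/(109 + P) = (34*H)/(109 + P) = 34*H/(109 + P))
x(651, n(16, -16)) + 126837 = 34*(-¾*(-16)²)/(109 + 651) + 126837 = 34*(-¾*256)/760 + 126837 = 34*(-192)*(1/760) + 126837 = -816/95 + 126837 = 12048699/95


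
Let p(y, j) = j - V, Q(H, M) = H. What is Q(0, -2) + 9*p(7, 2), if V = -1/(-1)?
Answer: 9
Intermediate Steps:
V = 1 (V = -1*(-1) = 1)
p(y, j) = -1 + j (p(y, j) = j - 1*1 = j - 1 = -1 + j)
Q(0, -2) + 9*p(7, 2) = 0 + 9*(-1 + 2) = 0 + 9*1 = 0 + 9 = 9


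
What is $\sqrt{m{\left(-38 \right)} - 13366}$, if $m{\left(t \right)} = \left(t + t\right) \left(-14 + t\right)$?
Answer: $3 i \sqrt{1046} \approx 97.026 i$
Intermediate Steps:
$m{\left(t \right)} = 2 t \left(-14 + t\right)$
$\sqrt{m{\left(-38 \right)} - 13366} = \sqrt{2 \left(-38\right) \left(-14 - 38\right) - 13366} = \sqrt{2 \left(-38\right) \left(-52\right) - 13366} = \sqrt{3952 - 13366} = \sqrt{-9414} = 3 i \sqrt{1046}$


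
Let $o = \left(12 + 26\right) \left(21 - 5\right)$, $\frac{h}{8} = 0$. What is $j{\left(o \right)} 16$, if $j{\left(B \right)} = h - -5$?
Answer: $80$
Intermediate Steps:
$h = 0$ ($h = 8 \cdot 0 = 0$)
$o = 608$ ($o = 38 \cdot 16 = 608$)
$j{\left(B \right)} = 5$ ($j{\left(B \right)} = 0 - -5 = 0 + 5 = 5$)
$j{\left(o \right)} 16 = 5 \cdot 16 = 80$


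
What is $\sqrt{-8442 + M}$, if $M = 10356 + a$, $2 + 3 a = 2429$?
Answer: $\sqrt{2723} \approx 52.182$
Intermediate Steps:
$a = 809$ ($a = - \frac{2}{3} + \frac{1}{3} \cdot 2429 = - \frac{2}{3} + \frac{2429}{3} = 809$)
$M = 11165$ ($M = 10356 + 809 = 11165$)
$\sqrt{-8442 + M} = \sqrt{-8442 + 11165} = \sqrt{2723}$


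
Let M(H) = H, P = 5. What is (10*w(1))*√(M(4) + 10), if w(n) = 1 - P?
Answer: -40*√14 ≈ -149.67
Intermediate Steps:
w(n) = -4 (w(n) = 1 - 1*5 = 1 - 5 = -4)
(10*w(1))*√(M(4) + 10) = (10*(-4))*√(4 + 10) = -40*√14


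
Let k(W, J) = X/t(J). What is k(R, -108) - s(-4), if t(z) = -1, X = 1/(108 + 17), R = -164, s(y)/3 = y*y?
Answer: -6001/125 ≈ -48.008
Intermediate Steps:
s(y) = 3*y² (s(y) = 3*(y*y) = 3*y²)
X = 1/125 ≈ 0.0080000
k(W, J) = -1/125 (k(W, J) = (1/125)/(-1) = (1/125)*(-1) = -1/125)
k(R, -108) - s(-4) = -1/125 - 3*(-4)² = -1/125 - 3*16 = -1/125 - 1*48 = -1/125 - 48 = -6001/125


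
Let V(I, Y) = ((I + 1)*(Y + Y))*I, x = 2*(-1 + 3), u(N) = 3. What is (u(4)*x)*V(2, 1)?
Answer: 144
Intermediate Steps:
x = 4 (x = 2*2 = 4)
V(I, Y) = 2*I*Y*(1 + I) (V(I, Y) = ((1 + I)*(2*Y))*I = (2*Y*(1 + I))*I = 2*I*Y*(1 + I))
(u(4)*x)*V(2, 1) = (3*4)*(2*2*1*(1 + 2)) = 12*(2*2*1*3) = 12*12 = 144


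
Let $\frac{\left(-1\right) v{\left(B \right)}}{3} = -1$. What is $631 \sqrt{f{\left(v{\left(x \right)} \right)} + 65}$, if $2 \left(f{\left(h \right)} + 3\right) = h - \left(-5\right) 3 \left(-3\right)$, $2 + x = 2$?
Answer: $631 \sqrt{41} \approx 4040.4$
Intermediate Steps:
$x = 0$ ($x = -2 + 2 = 0$)
$v{\left(B \right)} = 3$ ($v{\left(B \right)} = \left(-3\right) \left(-1\right) = 3$)
$f{\left(h \right)} = - \frac{51}{2} + \frac{h}{2}$ ($f{\left(h \right)} = -3 + \frac{h - \left(-5\right) 3 \left(-3\right)}{2} = -3 + \frac{h - \left(-15\right) \left(-3\right)}{2} = -3 + \frac{h - 45}{2} = -3 + \frac{-45 + h}{2} = -3 + \left(- \frac{45}{2} + \frac{h}{2}\right) = - \frac{51}{2} + \frac{h}{2}$)
$631 \sqrt{f{\left(v{\left(x \right)} \right)} + 65} = 631 \sqrt{\left(- \frac{51}{2} + \frac{1}{2} \cdot 3\right) + 65} = 631 \sqrt{\left(- \frac{51}{2} + \frac{3}{2}\right) + 65} = 631 \sqrt{-24 + 65} = 631 \sqrt{41}$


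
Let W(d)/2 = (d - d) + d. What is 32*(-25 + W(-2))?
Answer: -928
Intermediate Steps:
W(d) = 2*d (W(d) = 2*((d - d) + d) = 2*(0 + d) = 2*d)
32*(-25 + W(-2)) = 32*(-25 + 2*(-2)) = 32*(-25 - 4) = 32*(-29) = -928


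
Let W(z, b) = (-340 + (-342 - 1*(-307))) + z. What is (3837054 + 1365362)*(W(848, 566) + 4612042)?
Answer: 23996221836240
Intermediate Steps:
W(z, b) = -375 + z (W(z, b) = (-340 + (-342 + 307)) + z = (-340 - 35) + z = -375 + z)
(3837054 + 1365362)*(W(848, 566) + 4612042) = (3837054 + 1365362)*((-375 + 848) + 4612042) = 5202416*(473 + 4612042) = 5202416*4612515 = 23996221836240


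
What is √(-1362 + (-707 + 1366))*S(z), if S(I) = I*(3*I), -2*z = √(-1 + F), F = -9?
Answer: -15*I*√703/2 ≈ -198.86*I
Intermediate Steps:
z = -I*√10/2 (z = -√(-1 - 9)/2 = -I*√10/2 ≈ -1.5811*I)
S(I) = 3*I²
√(-1362 + (-707 + 1366))*S(z) = √(-1362 + (-707 + 1366))*(3*(-I*√10/2)²) = √(-1362 + 659)*(3*(-5/2)) = √(-703)*(-15/2) = (I*√703)*(-15/2) = -15*I*√703/2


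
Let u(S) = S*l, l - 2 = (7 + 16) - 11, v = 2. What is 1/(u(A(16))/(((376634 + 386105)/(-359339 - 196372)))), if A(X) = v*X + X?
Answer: -762739/373437792 ≈ -0.0020425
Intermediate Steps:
l = 14 (l = 2 + ((7 + 16) - 11) = 2 + (23 - 11) = 2 + 12 = 14)
A(X) = 3*X (A(X) = 2*X + X = 3*X)
u(S) = 14*S (u(S) = S*14 = 14*S)
1/(u(A(16))/(((376634 + 386105)/(-359339 - 196372)))) = 1/((14*(3*16))/(((376634 + 386105)/(-359339 - 196372)))) = 1/((14*48)/((762739/(-555711)))) = 1/(672/((762739*(-1/555711)))) = 1/(672/(-762739/555711)) = 1/(672*(-555711/762739)) = 1/(-373437792/762739) = -762739/373437792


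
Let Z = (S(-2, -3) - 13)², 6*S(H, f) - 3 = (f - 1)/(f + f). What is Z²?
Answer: 2472973441/104976 ≈ 23558.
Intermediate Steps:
S(H, f) = ½ + (-1 + f)/(12*f) (S(H, f) = ½ + ((f - 1)/(f + f))/6 = ½ + ((-1 + f)/((2*f)))/6 = ½ + ((-1 + f)*(1/(2*f)))/6 = ½ + ((-1 + f)/(2*f))/6 = ½ + (-1 + f)/(12*f))
Z = 49729/324 (Z = ((1/12)*(-1 + 7*(-3))/(-3) - 13)² = ((1/12)*(-⅓)*(-1 - 21) - 13)² = ((1/12)*(-⅓)*(-22) - 13)² = (11/18 - 13)² = (-223/18)² = 49729/324 ≈ 153.48)
Z² = (49729/324)² = 2472973441/104976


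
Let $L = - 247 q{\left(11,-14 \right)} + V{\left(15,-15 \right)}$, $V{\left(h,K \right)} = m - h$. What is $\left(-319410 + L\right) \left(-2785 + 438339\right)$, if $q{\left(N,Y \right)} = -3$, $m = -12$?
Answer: $-138809317584$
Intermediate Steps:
$V{\left(h,K \right)} = -12 - h$
$L = 714$ ($L = \left(-247\right) \left(-3\right) - 27 = 741 - 27 = 714$)
$\left(-319410 + L\right) \left(-2785 + 438339\right) = \left(-319410 + 714\right) \left(-2785 + 438339\right) = \left(-318696\right) 435554 = -138809317584$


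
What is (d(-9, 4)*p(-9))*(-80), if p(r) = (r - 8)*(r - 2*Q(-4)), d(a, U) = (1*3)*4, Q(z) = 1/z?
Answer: -138720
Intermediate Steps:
Q(z) = 1/z
d(a, U) = 12 (d(a, U) = 3*4 = 12)
p(r) = (½ + r)*(-8 + r) (p(r) = (r - 8)*(r - 2/(-4)) = (-8 + r)*(r - 2*(-¼)) = (-8 + r)*(r + ½) = (-8 + r)*(½ + r) = (½ + r)*(-8 + r))
(d(-9, 4)*p(-9))*(-80) = (12*(-4 + (-9)² - 15/2*(-9)))*(-80) = (12*(-4 + 81 + 135/2))*(-80) = (12*(289/2))*(-80) = 1734*(-80) = -138720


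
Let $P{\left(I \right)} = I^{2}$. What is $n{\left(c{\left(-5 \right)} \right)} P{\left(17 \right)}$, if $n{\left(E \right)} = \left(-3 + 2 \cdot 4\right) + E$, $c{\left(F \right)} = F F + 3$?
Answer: $9537$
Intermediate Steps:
$c{\left(F \right)} = 3 + F^{2}$ ($c{\left(F \right)} = F^{2} + 3 = 3 + F^{2}$)
$n{\left(E \right)} = 5 + E$ ($n{\left(E \right)} = \left(-3 + 8\right) + E = 5 + E$)
$n{\left(c{\left(-5 \right)} \right)} P{\left(17 \right)} = \left(5 + \left(3 + \left(-5\right)^{2}\right)\right) 17^{2} = \left(5 + \left(3 + 25\right)\right) 289 = \left(5 + 28\right) 289 = 33 \cdot 289 = 9537$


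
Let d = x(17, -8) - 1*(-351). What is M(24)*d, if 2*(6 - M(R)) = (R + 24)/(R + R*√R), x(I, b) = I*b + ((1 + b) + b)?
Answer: 27800/23 - 400*√6/23 ≈ 1166.1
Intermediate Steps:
x(I, b) = 1 + 2*b + I*b (x(I, b) = I*b + (1 + 2*b) = 1 + 2*b + I*b)
M(R) = 6 - (24 + R)/(2*(R + R^(3/2))) (M(R) = 6 - (R + 24)/(2*(R + R*√R)) = 6 - (24 + R)/(2*(R + R^(3/2))))
d = 200 (d = (1 + 2*(-8) + 17*(-8)) - 1*(-351) = (1 - 16 - 136) + 351 = -151 + 351 = 200)
M(24)*d = ((-12 + 6*24^(3/2) + (11/2)*24)/(24 + 24^(3/2)))*200 = ((-12 + 6*(48*√6) + 132)/(24 + 48*√6))*200 = ((-12 + 288*√6 + 132)/(24 + 48*√6))*200 = ((120 + 288*√6)/(24 + 48*√6))*200 = 200*(120 + 288*√6)/(24 + 48*√6)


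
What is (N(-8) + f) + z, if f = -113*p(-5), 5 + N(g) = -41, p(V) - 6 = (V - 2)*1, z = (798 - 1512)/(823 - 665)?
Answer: 4936/79 ≈ 62.481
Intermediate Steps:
z = -357/79 (z = -714/158 = -714*1/158 = -357/79 ≈ -4.5190)
p(V) = 4 + V (p(V) = 6 + (V - 2)*1 = 6 + (-2 + V)*1 = 6 + (-2 + V) = 4 + V)
N(g) = -46 (N(g) = -5 - 41 = -46)
f = 113 (f = -113*(4 - 5) = -113*(-1) = 113)
(N(-8) + f) + z = (-46 + 113) - 357/79 = 67 - 357/79 = 4936/79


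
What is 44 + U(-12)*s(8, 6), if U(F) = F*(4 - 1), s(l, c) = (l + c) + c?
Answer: -676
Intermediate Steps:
s(l, c) = l + 2*c (s(l, c) = (c + l) + c = l + 2*c)
U(F) = 3*F (U(F) = F*3 = 3*F)
44 + U(-12)*s(8, 6) = 44 + (3*(-12))*(8 + 2*6) = 44 - 36*(8 + 12) = 44 - 36*20 = 44 - 720 = -676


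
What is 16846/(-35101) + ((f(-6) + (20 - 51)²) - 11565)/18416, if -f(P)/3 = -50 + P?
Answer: -169137493/161605004 ≈ -1.0466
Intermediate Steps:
f(P) = 150 - 3*P (f(P) = -3*(-50 + P) = 150 - 3*P)
16846/(-35101) + ((f(-6) + (20 - 51)²) - 11565)/18416 = 16846/(-35101) + (((150 - 3*(-6)) + (20 - 51)²) - 11565)/18416 = 16846*(-1/35101) + (((150 + 18) + (-31)²) - 11565)*(1/18416) = -16846/35101 + ((168 + 961) - 11565)*(1/18416) = -16846/35101 + (1129 - 11565)*(1/18416) = -16846/35101 - 10436*1/18416 = -16846/35101 - 2609/4604 = -169137493/161605004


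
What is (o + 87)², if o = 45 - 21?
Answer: 12321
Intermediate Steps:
o = 24
(o + 87)² = (24 + 87)² = 111² = 12321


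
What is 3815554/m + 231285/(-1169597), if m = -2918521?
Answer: -5137670641223/3413493406037 ≈ -1.5051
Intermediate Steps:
3815554/m + 231285/(-1169597) = 3815554/(-2918521) + 231285/(-1169597) = 3815554*(-1/2918521) + 231285*(-1/1169597) = -3815554/2918521 - 231285/1169597 = -5137670641223/3413493406037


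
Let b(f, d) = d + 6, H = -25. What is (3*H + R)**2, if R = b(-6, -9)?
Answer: 6084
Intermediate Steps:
b(f, d) = 6 + d
R = -3 (R = 6 - 9 = -3)
(3*H + R)**2 = (3*(-25) - 3)**2 = (-75 - 3)**2 = (-78)**2 = 6084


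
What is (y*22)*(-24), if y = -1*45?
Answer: 23760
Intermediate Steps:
y = -45
(y*22)*(-24) = -45*22*(-24) = -990*(-24) = 23760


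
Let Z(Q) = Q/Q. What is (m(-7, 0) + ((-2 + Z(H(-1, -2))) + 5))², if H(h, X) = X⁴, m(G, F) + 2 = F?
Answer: 4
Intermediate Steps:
m(G, F) = -2 + F
Z(Q) = 1
(m(-7, 0) + ((-2 + Z(H(-1, -2))) + 5))² = ((-2 + 0) + ((-2 + 1) + 5))² = (-2 + (-1 + 5))² = (-2 + 4)² = 2² = 4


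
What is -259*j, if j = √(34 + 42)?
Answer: -518*√19 ≈ -2257.9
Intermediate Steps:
j = 2*√19 (j = √76 = 2*√19 ≈ 8.7178)
-259*j = -518*√19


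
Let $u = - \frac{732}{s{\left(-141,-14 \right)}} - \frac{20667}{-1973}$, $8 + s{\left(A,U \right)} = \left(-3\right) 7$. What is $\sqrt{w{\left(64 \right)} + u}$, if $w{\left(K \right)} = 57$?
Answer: $\frac{2 \sqrt{75883302429}}{57217} \approx 9.6289$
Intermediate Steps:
$s{\left(A,U \right)} = -29$ ($s{\left(A,U \right)} = -8 - 21 = -29$)
$u = \frac{2043579}{57217}$ ($u = - \frac{732}{-29} - \frac{20667}{-1973} = \left(-732\right) \left(- \frac{1}{29}\right) - - \frac{20667}{1973} = \frac{732}{29} + \frac{20667}{1973} = \frac{2043579}{57217} \approx 35.716$)
$\sqrt{w{\left(64 \right)} + u} = \sqrt{57 + \frac{2043579}{57217}} = \sqrt{\frac{5304948}{57217}} = \frac{2 \sqrt{75883302429}}{57217}$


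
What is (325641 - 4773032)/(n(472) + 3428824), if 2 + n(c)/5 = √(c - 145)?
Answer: -5083092174758/3918921812807 + 22236955*√327/11756765438421 ≈ -1.2970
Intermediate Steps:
n(c) = -10 + 5*√(-145 + c) (n(c) = -10 + 5*√(c - 145) = -10 + 5*√(-145 + c))
(325641 - 4773032)/(n(472) + 3428824) = (325641 - 4773032)/((-10 + 5*√(-145 + 472)) + 3428824) = -4447391/((-10 + 5*√327) + 3428824) = -4447391/(3428814 + 5*√327)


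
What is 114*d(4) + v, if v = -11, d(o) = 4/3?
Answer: 141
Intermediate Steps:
d(o) = 4/3 (d(o) = 4*(⅓) = 4/3)
114*d(4) + v = 114*(4/3) - 11 = 152 - 11 = 141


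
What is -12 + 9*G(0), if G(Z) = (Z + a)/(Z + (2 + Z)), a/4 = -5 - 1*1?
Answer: -120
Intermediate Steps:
a = -24 (a = 4*(-5 - 1*1) = 4*(-5 - 1) = 4*(-6) = -24)
G(Z) = (-24 + Z)/(2 + 2*Z) (G(Z) = (Z - 24)/(Z + (2 + Z)) = (-24 + Z)/(2 + 2*Z))
-12 + 9*G(0) = -12 + 9*((-24 + 0)/(2*(1 + 0))) = -12 + 9*((½)*(-24)/1) = -12 + 9*((½)*1*(-24)) = -12 + 9*(-12) = -12 - 108 = -120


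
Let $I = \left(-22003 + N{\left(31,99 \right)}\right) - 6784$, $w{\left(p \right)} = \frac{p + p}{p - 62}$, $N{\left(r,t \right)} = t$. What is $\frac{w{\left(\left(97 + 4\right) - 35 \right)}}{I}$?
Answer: $- \frac{3}{2608} \approx -0.0011503$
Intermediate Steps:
$w{\left(p \right)} = \frac{2 p}{-62 + p}$
$I = -28688$ ($I = \left(-22003 + 99\right) - 6784 = -21904 - 6784 = -28688$)
$\frac{w{\left(\left(97 + 4\right) - 35 \right)}}{I} = \frac{2 \left(\left(97 + 4\right) - 35\right) \frac{1}{-62 + \left(\left(97 + 4\right) - 35\right)}}{-28688} = \frac{2 \left(101 - 35\right)}{-62 + \left(101 - 35\right)} \left(- \frac{1}{28688}\right) = 2 \cdot 66 \frac{1}{-62 + 66} \left(- \frac{1}{28688}\right) = 2 \cdot 66 \cdot \frac{1}{4} \left(- \frac{1}{28688}\right) = 33 \left(- \frac{1}{28688}\right) = - \frac{3}{2608}$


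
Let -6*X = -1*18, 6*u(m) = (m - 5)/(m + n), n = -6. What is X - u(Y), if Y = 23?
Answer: 48/17 ≈ 2.8235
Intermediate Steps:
u(m) = (-5 + m)/(6*(-6 + m)) (u(m) = ((m - 5)/(m - 6))/6 = ((-5 + m)/(-6 + m))/6 = (-5 + m)/(6*(-6 + m)))
X = 3 (X = -(-1)*18/6 = -1/6*(-18) = 3)
X - u(Y) = 3 - (-5 + 23)/(6*(-6 + 23)) = 3 - 18/(6*17) = 3 - 1*3/17 = 3 - 3/17 = 48/17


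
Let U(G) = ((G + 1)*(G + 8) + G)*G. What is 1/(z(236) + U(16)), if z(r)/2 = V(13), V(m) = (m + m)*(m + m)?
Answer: 1/8136 ≈ 0.00012291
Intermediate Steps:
V(m) = 4*m² (V(m) = (2*m)*(2*m) = 4*m²)
U(G) = G*(G + (1 + G)*(8 + G)) (U(G) = ((1 + G)*(8 + G) + G)*G = (G + (1 + G)*(8 + G))*G = G*(G + (1 + G)*(8 + G)))
z(r) = 1352 (z(r) = 2*(4*13²) = 2*(4*169) = 2*676 = 1352)
1/(z(236) + U(16)) = 1/(1352 + 16*(8 + 16² + 10*16)) = 1/(1352 + 16*(8 + 256 + 160)) = 1/(1352 + 16*424) = 1/(1352 + 6784) = 1/8136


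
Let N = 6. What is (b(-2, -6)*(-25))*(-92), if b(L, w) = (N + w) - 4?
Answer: -9200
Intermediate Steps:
b(L, w) = 2 + w (b(L, w) = (6 + w) - 4 = 2 + w)
(b(-2, -6)*(-25))*(-92) = ((2 - 6)*(-25))*(-92) = -4*(-25)*(-92) = 100*(-92) = -9200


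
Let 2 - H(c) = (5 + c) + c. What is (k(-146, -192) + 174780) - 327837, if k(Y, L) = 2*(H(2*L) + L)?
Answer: -151911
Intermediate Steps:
H(c) = -3 - 2*c (H(c) = 2 - ((5 + c) + c) = 2 - (5 + 2*c) = 2 + (-5 - 2*c) = -3 - 2*c)
k(Y, L) = -6 - 6*L (k(Y, L) = 2*((-3 - 4*L) + L) = 2*(-3 - 3*L) = -6 - 6*L)
(k(-146, -192) + 174780) - 327837 = ((-6 - 6*(-192)) + 174780) - 327837 = ((-6 + 1152) + 174780) - 327837 = (1146 + 174780) - 327837 = 175926 - 327837 = -151911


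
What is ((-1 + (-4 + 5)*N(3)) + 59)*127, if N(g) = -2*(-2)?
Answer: 7874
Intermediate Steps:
N(g) = 4
((-1 + (-4 + 5)*N(3)) + 59)*127 = ((-1 + (-4 + 5)*4) + 59)*127 = ((-1 + 1*4) + 59)*127 = ((-1 + 4) + 59)*127 = (3 + 59)*127 = 62*127 = 7874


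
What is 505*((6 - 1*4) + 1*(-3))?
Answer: -505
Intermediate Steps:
505*((6 - 1*4) + 1*(-3)) = 505*((6 - 4) - 3) = 505*(2 - 3) = 505*(-1) = -505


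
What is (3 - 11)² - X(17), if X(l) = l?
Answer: 47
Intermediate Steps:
(3 - 11)² - X(17) = (3 - 11)² - 1*17 = (-8)² - 17 = 64 - 17 = 47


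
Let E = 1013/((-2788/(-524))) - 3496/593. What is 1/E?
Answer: 413321/76256167 ≈ 0.0054202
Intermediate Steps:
E = 76256167/413321 (E = 1013/((-2788*(-1/524))) - 3496*1/593 = 1013/(697/131) - 3496/593 = 1013*(131/697) - 3496/593 = 132703/697 - 3496/593 = 76256167/413321 ≈ 184.50)
1/E = 1/(76256167/413321) = 413321/76256167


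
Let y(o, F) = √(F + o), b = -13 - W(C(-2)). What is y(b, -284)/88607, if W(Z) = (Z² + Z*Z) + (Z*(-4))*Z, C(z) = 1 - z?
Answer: 3*I*√31/88607 ≈ 0.00018851*I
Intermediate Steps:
W(Z) = -2*Z² (W(Z) = (Z² + Z²) + (-4*Z)*Z = 2*Z² - 4*Z² = -2*Z²)
b = 5 (b = -13 - (-2)*(1 - 1*(-2))² = -13 - (-2)*(1 + 2)² = -13 - (-2)*3² = -13 - (-2)*9 = -13 - 1*(-18) = -13 + 18 = 5)
y(b, -284)/88607 = √(-284 + 5)/88607 = √(-279)*(1/88607) = (3*I*√31)*(1/88607) = 3*I*√31/88607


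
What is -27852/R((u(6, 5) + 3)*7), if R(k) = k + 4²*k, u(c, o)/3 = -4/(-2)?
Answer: -9284/357 ≈ -26.006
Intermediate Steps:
u(c, o) = 6 (u(c, o) = 3*(-4/(-2)) = 3*(-4*(-½)) = 3*2 = 6)
R(k) = 17*k (R(k) = k + 16*k = 17*k)
-27852/R((u(6, 5) + 3)*7) = -27852*1/(119*(6 + 3)) = -27852/(17*(9*7)) = -27852/(17*63) = -27852/1071 = -27852*1/1071 = -9284/357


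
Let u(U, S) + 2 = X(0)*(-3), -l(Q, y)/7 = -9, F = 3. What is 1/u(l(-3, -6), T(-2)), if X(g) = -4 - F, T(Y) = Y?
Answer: 1/19 ≈ 0.052632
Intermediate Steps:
l(Q, y) = 63 (l(Q, y) = -7*(-9) = 63)
X(g) = -7 (X(g) = -4 - 1*3 = -4 - 3 = -7)
u(U, S) = 19 (u(U, S) = -2 - 7*(-3) = -2 + 21 = 19)
1/u(l(-3, -6), T(-2)) = 1/19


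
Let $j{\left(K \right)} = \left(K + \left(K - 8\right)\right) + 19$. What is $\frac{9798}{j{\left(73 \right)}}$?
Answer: $\frac{9798}{157} \approx 62.408$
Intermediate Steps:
$j{\left(K \right)} = 11 + 2 K$ ($j{\left(K \right)} = \left(K + \left(-8 + K\right)\right) + 19 = \left(-8 + 2 K\right) + 19 = 11 + 2 K$)
$\frac{9798}{j{\left(73 \right)}} = \frac{9798}{11 + 2 \cdot 73} = \frac{9798}{11 + 146} = \frac{9798}{157}$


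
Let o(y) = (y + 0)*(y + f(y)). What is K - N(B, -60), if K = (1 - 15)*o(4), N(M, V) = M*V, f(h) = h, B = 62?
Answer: 3272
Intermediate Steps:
o(y) = 2*y² (o(y) = (y + 0)*(y + y) = y*(2*y) = 2*y²)
K = -448 (K = (1 - 15)*(2*4²) = -28*16 = -14*32 = -448)
K - N(B, -60) = -448 - 62*(-60) = -448 - 1*(-3720) = -448 + 3720 = 3272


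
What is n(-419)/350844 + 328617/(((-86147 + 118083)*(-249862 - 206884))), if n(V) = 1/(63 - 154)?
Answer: -2626569297581/116426201117955456 ≈ -2.2560e-5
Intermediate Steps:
n(V) = -1/91 (n(V) = 1/(-91) = -1/91)
n(-419)/350844 + 328617/(((-86147 + 118083)*(-249862 - 206884))) = -1/91/350844 + 328617/(((-86147 + 118083)*(-249862 - 206884))) = -1/91*1/350844 + 328617/((31936*(-456746))) = -1/31926804 + 328617/(-14586640256) = -1/31926804 + 328617*(-1/14586640256) = -1/31926804 - 328617/14586640256 = -2626569297581/116426201117955456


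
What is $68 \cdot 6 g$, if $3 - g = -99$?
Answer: $41616$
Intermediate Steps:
$g = 102$ ($g = 3 - -99 = 3 + 99 = 102$)
$68 \cdot 6 g = 68 \cdot 6 \cdot 102 = 408 \cdot 102 = 41616$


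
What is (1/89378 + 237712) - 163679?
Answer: 6616921475/89378 ≈ 74033.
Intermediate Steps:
(1/89378 + 237712) - 163679 = 21246223137/89378 - 163679 = 6616921475/89378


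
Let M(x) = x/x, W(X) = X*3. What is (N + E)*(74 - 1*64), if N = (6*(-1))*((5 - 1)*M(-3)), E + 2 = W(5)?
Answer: -110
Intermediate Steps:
W(X) = 3*X
M(x) = 1
E = 13 (E = -2 + 3*5 = -2 + 15 = 13)
N = -24 (N = (6*(-1))*((5 - 1)*1) = -24 ≈ -24.000)
(N + E)*(74 - 1*64) = (-24 + 13)*(74 - 1*64) = -11*(74 - 64) = -11*10 = -110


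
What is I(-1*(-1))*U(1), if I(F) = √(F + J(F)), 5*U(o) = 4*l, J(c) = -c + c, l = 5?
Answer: 4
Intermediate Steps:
J(c) = 0
U(o) = 4 (U(o) = (4*5)/5 = (⅕)*20 = 4)
I(F) = √F (I(F) = √(F + 0) = √F)
I(-1*(-1))*U(1) = √(-1*(-1))*4 = √1*4 = 1*4 = 4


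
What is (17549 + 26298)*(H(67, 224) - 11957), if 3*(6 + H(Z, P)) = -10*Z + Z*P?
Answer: -944946697/3 ≈ -3.1498e+8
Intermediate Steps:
H(Z, P) = -6 - 10*Z/3 + P*Z/3 (H(Z, P) = -6 + (-10*Z + Z*P)/3 = -6 + (-10*Z + P*Z)/3 = -6 + (-10*Z/3 + P*Z/3) = -6 - 10*Z/3 + P*Z/3)
(17549 + 26298)*(H(67, 224) - 11957) = (17549 + 26298)*((-6 - 10/3*67 + (1/3)*224*67) - 11957) = 43847*((-6 - 670/3 + 15008/3) - 11957) = 43847*(14320/3 - 11957) = 43847*(-21551/3) = -944946697/3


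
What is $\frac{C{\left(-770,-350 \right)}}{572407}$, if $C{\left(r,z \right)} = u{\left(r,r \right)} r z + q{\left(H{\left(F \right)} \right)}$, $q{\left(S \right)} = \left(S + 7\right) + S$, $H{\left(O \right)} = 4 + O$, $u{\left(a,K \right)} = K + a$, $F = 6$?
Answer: $- \frac{415029973}{572407} \approx -725.06$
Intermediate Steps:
$q{\left(S \right)} = 7 + 2 S$ ($q{\left(S \right)} = \left(7 + S\right) + S = 7 + 2 S$)
$C{\left(r,z \right)} = 27 + 2 z r^{2}$ ($C{\left(r,z \right)} = \left(r + r\right) r z + \left(7 + 2 \left(4 + 6\right)\right) = 2 r r z + \left(7 + 2 \cdot 10\right) = 2 r^{2} z + \left(7 + 20\right) = 2 z r^{2} + 27 = 27 + 2 z r^{2}$)
$\frac{C{\left(-770,-350 \right)}}{572407} = \frac{27 + 2 \left(-350\right) \left(-770\right)^{2}}{572407} = \left(27 + 2 \left(-350\right) 592900\right) \frac{1}{572407} = \left(27 - 415030000\right) \frac{1}{572407} = \left(-415029973\right) \frac{1}{572407} = - \frac{415029973}{572407}$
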